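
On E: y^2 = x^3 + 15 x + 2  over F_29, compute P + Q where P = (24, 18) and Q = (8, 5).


P != Q, so use the chord formula.
s = (y2 - y1) / (x2 - x1) = (16) / (13) mod 29 = 28
x3 = s^2 - x1 - x2 mod 29 = 28^2 - 24 - 8 = 27
y3 = s (x1 - x3) - y1 mod 29 = 28 * (24 - 27) - 18 = 14

P + Q = (27, 14)


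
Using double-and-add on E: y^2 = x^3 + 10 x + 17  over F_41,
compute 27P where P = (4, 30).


k = 27 = 11011_2 (binary, LSB first: 11011)
Double-and-add from P = (4, 30):
  bit 0 = 1: acc = O + (4, 30) = (4, 30)
  bit 1 = 1: acc = (4, 30) + (2, 2) = (26, 31)
  bit 2 = 0: acc unchanged = (26, 31)
  bit 3 = 1: acc = (26, 31) + (17, 4) = (7, 26)
  bit 4 = 1: acc = (7, 26) + (11, 8) = (33, 9)

27P = (33, 9)


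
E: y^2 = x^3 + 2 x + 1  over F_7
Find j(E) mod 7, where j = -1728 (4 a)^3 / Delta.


Delta = -16(4 a^3 + 27 b^2) mod 7 = 1
-1728 * (4 a)^3 = -1728 * (4*2)^3 mod 7 = 1
j = 1 * 1^(-1) mod 7 = 1

j = 1 (mod 7)


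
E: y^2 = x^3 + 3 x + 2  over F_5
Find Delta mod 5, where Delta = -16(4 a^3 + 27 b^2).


4 a^3 + 27 b^2 = 4*3^3 + 27*2^2 = 108 + 108 = 216
Delta = -16 * (216) = -3456
Delta mod 5 = 4

Delta = 4 (mod 5)


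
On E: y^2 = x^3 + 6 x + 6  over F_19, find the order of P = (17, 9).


Compute successive multiples of P until we hit O:
  1P = (17, 9)
  2P = (5, 3)
  3P = (2, 8)
  4P = (6, 12)
  5P = (0, 14)
  6P = (13, 1)
  7P = (12, 1)
  8P = (7, 7)
  ... (continuing to 19P)
  19P = O

ord(P) = 19


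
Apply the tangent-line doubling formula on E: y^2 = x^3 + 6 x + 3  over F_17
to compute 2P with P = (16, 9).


Doubling: s = (3 x1^2 + a) / (2 y1)
s = (3*16^2 + 6) / (2*9) mod 17 = 9
x3 = s^2 - 2 x1 mod 17 = 9^2 - 2*16 = 15
y3 = s (x1 - x3) - y1 mod 17 = 9 * (16 - 15) - 9 = 0

2P = (15, 0)


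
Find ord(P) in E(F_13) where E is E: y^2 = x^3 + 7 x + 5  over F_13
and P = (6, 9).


Compute successive multiples of P until we hit O:
  1P = (6, 9)
  2P = (10, 3)
  3P = (9, 2)
  4P = (2, 12)
  5P = (8, 12)
  6P = (11, 3)
  7P = (12, 6)
  8P = (5, 10)
  ... (continuing to 20P)
  20P = O

ord(P) = 20


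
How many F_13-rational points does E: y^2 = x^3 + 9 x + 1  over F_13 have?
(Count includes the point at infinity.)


For each x in F_13, count y with y^2 = x^3 + 9 x + 1 mod 13:
  x = 0: RHS = 1, y in [1, 12]  -> 2 point(s)
  x = 2: RHS = 1, y in [1, 12]  -> 2 point(s)
  x = 3: RHS = 3, y in [4, 9]  -> 2 point(s)
  x = 4: RHS = 10, y in [6, 7]  -> 2 point(s)
  x = 7: RHS = 4, y in [2, 11]  -> 2 point(s)
  x = 8: RHS = 0, y in [0]  -> 1 point(s)
  x = 10: RHS = 12, y in [5, 8]  -> 2 point(s)
  x = 11: RHS = 1, y in [1, 12]  -> 2 point(s)
  x = 12: RHS = 4, y in [2, 11]  -> 2 point(s)
Affine points: 17. Add the point at infinity: total = 18.

#E(F_13) = 18


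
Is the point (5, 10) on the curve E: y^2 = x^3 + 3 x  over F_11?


Check whether y^2 = x^3 + 3 x + 0 (mod 11) for (x, y) = (5, 10).
LHS: y^2 = 10^2 mod 11 = 1
RHS: x^3 + 3 x + 0 = 5^3 + 3*5 + 0 mod 11 = 8
LHS != RHS

No, not on the curve


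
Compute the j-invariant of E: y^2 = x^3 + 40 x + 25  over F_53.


Delta = -16(4 a^3 + 27 b^2) mod 53 = 34
-1728 * (4 a)^3 = -1728 * (4*40)^3 mod 53 = 21
j = 21 * 34^(-1) mod 53 = 24

j = 24 (mod 53)


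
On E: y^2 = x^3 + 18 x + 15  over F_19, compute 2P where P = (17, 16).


Doubling: s = (3 x1^2 + a) / (2 y1)
s = (3*17^2 + 18) / (2*16) mod 19 = 14
x3 = s^2 - 2 x1 mod 19 = 14^2 - 2*17 = 10
y3 = s (x1 - x3) - y1 mod 19 = 14 * (17 - 10) - 16 = 6

2P = (10, 6)


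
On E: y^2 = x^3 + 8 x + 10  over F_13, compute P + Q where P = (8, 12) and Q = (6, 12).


P != Q, so use the chord formula.
s = (y2 - y1) / (x2 - x1) = (0) / (11) mod 13 = 0
x3 = s^2 - x1 - x2 mod 13 = 0^2 - 8 - 6 = 12
y3 = s (x1 - x3) - y1 mod 13 = 0 * (8 - 12) - 12 = 1

P + Q = (12, 1)


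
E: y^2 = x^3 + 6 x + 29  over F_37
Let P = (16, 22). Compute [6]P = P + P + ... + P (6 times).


k = 6 = 110_2 (binary, LSB first: 011)
Double-and-add from P = (16, 22):
  bit 0 = 0: acc unchanged = O
  bit 1 = 1: acc = O + (15, 4) = (15, 4)
  bit 2 = 1: acc = (15, 4) + (3, 0) = (15, 33)

6P = (15, 33)


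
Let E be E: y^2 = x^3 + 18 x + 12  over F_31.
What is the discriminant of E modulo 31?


4 a^3 + 27 b^2 = 4*18^3 + 27*12^2 = 23328 + 3888 = 27216
Delta = -16 * (27216) = -435456
Delta mod 31 = 1

Delta = 1 (mod 31)


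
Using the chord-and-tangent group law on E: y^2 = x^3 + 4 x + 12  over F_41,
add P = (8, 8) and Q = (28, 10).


P != Q, so use the chord formula.
s = (y2 - y1) / (x2 - x1) = (2) / (20) mod 41 = 37
x3 = s^2 - x1 - x2 mod 41 = 37^2 - 8 - 28 = 21
y3 = s (x1 - x3) - y1 mod 41 = 37 * (8 - 21) - 8 = 3

P + Q = (21, 3)


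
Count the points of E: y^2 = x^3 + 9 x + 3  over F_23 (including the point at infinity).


For each x in F_23, count y with y^2 = x^3 + 9 x + 3 mod 23:
  x = 0: RHS = 3, y in [7, 16]  -> 2 point(s)
  x = 1: RHS = 13, y in [6, 17]  -> 2 point(s)
  x = 2: RHS = 6, y in [11, 12]  -> 2 point(s)
  x = 5: RHS = 12, y in [9, 14]  -> 2 point(s)
  x = 7: RHS = 18, y in [8, 15]  -> 2 point(s)
  x = 8: RHS = 12, y in [9, 14]  -> 2 point(s)
  x = 9: RHS = 8, y in [10, 13]  -> 2 point(s)
  x = 10: RHS = 12, y in [9, 14]  -> 2 point(s)
  x = 17: RHS = 9, y in [3, 20]  -> 2 point(s)
  x = 19: RHS = 18, y in [8, 15]  -> 2 point(s)
  x = 20: RHS = 18, y in [8, 15]  -> 2 point(s)
  x = 21: RHS = 0, y in [0]  -> 1 point(s)
  x = 22: RHS = 16, y in [4, 19]  -> 2 point(s)
Affine points: 25. Add the point at infinity: total = 26.

#E(F_23) = 26


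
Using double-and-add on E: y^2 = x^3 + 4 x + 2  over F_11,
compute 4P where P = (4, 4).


k = 4 = 100_2 (binary, LSB first: 001)
Double-and-add from P = (4, 4):
  bit 0 = 0: acc unchanged = O
  bit 1 = 0: acc unchanged = O
  bit 2 = 1: acc = O + (4, 4) = (4, 4)

4P = (4, 4)


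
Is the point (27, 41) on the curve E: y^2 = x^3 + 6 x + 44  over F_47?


Check whether y^2 = x^3 + 6 x + 44 (mod 47) for (x, y) = (27, 41).
LHS: y^2 = 41^2 mod 47 = 36
RHS: x^3 + 6 x + 44 = 27^3 + 6*27 + 44 mod 47 = 8
LHS != RHS

No, not on the curve


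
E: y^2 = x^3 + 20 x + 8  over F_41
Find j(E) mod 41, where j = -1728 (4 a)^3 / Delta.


Delta = -16(4 a^3 + 27 b^2) mod 41 = 35
-1728 * (4 a)^3 = -1728 * (4*20)^3 mod 41 = 7
j = 7 * 35^(-1) mod 41 = 33

j = 33 (mod 41)


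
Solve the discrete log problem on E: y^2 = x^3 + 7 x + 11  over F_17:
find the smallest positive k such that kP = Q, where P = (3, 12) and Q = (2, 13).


Enumerate multiples of P until we hit Q = (2, 13):
  1P = (3, 12)
  2P = (11, 5)
  3P = (12, 15)
  4P = (4, 16)
  5P = (9, 15)
  6P = (1, 6)
  7P = (5, 16)
  8P = (13, 2)
  9P = (2, 4)
  10P = (8, 16)
  11P = (8, 1)
  12P = (2, 13)
Match found at i = 12.

k = 12


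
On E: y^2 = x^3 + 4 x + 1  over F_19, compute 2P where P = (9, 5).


Doubling: s = (3 x1^2 + a) / (2 y1)
s = (3*9^2 + 4) / (2*5) mod 19 = 0
x3 = s^2 - 2 x1 mod 19 = 0^2 - 2*9 = 1
y3 = s (x1 - x3) - y1 mod 19 = 0 * (9 - 1) - 5 = 14

2P = (1, 14)


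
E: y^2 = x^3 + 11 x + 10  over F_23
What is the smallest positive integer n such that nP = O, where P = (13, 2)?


Compute successive multiples of P until we hit O:
  1P = (13, 2)
  2P = (6, 19)
  3P = (16, 2)
  4P = (17, 21)
  5P = (17, 2)
  6P = (16, 21)
  7P = (6, 4)
  8P = (13, 21)
  ... (continuing to 9P)
  9P = O

ord(P) = 9


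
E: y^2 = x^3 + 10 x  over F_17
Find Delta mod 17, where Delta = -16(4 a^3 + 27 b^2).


4 a^3 + 27 b^2 = 4*10^3 + 27*0^2 = 4000 + 0 = 4000
Delta = -16 * (4000) = -64000
Delta mod 17 = 5

Delta = 5 (mod 17)


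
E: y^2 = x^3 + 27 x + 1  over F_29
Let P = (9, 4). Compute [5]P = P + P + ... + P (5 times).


k = 5 = 101_2 (binary, LSB first: 101)
Double-and-add from P = (9, 4):
  bit 0 = 1: acc = O + (9, 4) = (9, 4)
  bit 1 = 0: acc unchanged = (9, 4)
  bit 2 = 1: acc = (9, 4) + (0, 28) = (11, 11)

5P = (11, 11)


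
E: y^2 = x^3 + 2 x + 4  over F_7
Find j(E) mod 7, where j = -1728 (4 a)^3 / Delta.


Delta = -16(4 a^3 + 27 b^2) mod 7 = 3
-1728 * (4 a)^3 = -1728 * (4*2)^3 mod 7 = 1
j = 1 * 3^(-1) mod 7 = 5

j = 5 (mod 7)


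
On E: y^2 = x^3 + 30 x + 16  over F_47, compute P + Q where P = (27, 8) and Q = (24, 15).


P != Q, so use the chord formula.
s = (y2 - y1) / (x2 - x1) = (7) / (44) mod 47 = 29
x3 = s^2 - x1 - x2 mod 47 = 29^2 - 27 - 24 = 38
y3 = s (x1 - x3) - y1 mod 47 = 29 * (27 - 38) - 8 = 2

P + Q = (38, 2)


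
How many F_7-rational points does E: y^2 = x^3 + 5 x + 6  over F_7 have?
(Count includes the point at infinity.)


For each x in F_7, count y with y^2 = x^3 + 5 x + 6 mod 7:
  x = 5: RHS = 2, y in [3, 4]  -> 2 point(s)
  x = 6: RHS = 0, y in [0]  -> 1 point(s)
Affine points: 3. Add the point at infinity: total = 4.

#E(F_7) = 4


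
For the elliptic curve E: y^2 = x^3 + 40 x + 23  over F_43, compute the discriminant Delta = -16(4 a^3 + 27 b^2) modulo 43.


4 a^3 + 27 b^2 = 4*40^3 + 27*23^2 = 256000 + 14283 = 270283
Delta = -16 * (270283) = -4324528
Delta mod 43 = 25

Delta = 25 (mod 43)


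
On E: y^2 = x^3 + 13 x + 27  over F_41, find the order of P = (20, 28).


Compute successive multiples of P until we hit O:
  1P = (20, 28)
  2P = (38, 17)
  3P = (4, 26)
  4P = (1, 0)
  5P = (4, 15)
  6P = (38, 24)
  7P = (20, 13)
  8P = O

ord(P) = 8


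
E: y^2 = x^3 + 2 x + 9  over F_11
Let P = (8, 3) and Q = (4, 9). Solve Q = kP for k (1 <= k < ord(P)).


Enumerate multiples of P until we hit Q = (4, 9):
  1P = (8, 3)
  2P = (4, 9)
Match found at i = 2.

k = 2


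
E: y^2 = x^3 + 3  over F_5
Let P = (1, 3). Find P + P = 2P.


Doubling: s = (3 x1^2 + a) / (2 y1)
s = (3*1^2 + 0) / (2*3) mod 5 = 3
x3 = s^2 - 2 x1 mod 5 = 3^2 - 2*1 = 2
y3 = s (x1 - x3) - y1 mod 5 = 3 * (1 - 2) - 3 = 4

2P = (2, 4)


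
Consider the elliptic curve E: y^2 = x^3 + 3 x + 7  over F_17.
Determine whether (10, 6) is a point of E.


Check whether y^2 = x^3 + 3 x + 7 (mod 17) for (x, y) = (10, 6).
LHS: y^2 = 6^2 mod 17 = 2
RHS: x^3 + 3 x + 7 = 10^3 + 3*10 + 7 mod 17 = 0
LHS != RHS

No, not on the curve


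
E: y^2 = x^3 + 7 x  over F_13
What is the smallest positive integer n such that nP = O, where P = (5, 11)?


Compute successive multiples of P until we hit O:
  1P = (5, 11)
  2P = (4, 1)
  3P = (0, 0)
  4P = (4, 12)
  5P = (5, 2)
  6P = O

ord(P) = 6


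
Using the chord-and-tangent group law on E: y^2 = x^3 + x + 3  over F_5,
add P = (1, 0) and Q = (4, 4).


P != Q, so use the chord formula.
s = (y2 - y1) / (x2 - x1) = (4) / (3) mod 5 = 3
x3 = s^2 - x1 - x2 mod 5 = 3^2 - 1 - 4 = 4
y3 = s (x1 - x3) - y1 mod 5 = 3 * (1 - 4) - 0 = 1

P + Q = (4, 1)


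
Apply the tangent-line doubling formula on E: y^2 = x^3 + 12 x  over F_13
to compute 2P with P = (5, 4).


Doubling: s = (3 x1^2 + a) / (2 y1)
s = (3*5^2 + 12) / (2*4) mod 13 = 6
x3 = s^2 - 2 x1 mod 13 = 6^2 - 2*5 = 0
y3 = s (x1 - x3) - y1 mod 13 = 6 * (5 - 0) - 4 = 0

2P = (0, 0)


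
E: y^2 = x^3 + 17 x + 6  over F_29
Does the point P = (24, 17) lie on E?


Check whether y^2 = x^3 + 17 x + 6 (mod 29) for (x, y) = (24, 17).
LHS: y^2 = 17^2 mod 29 = 28
RHS: x^3 + 17 x + 6 = 24^3 + 17*24 + 6 mod 29 = 28
LHS = RHS

Yes, on the curve


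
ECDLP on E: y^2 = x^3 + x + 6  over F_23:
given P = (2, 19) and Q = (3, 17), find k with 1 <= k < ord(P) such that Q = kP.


Enumerate multiples of P until we hit Q = (3, 17):
  1P = (2, 19)
  2P = (22, 2)
  3P = (3, 6)
  4P = (3, 17)
Match found at i = 4.

k = 4


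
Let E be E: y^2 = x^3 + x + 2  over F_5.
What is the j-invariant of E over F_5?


Delta = -16(4 a^3 + 27 b^2) mod 5 = 3
-1728 * (4 a)^3 = -1728 * (4*1)^3 mod 5 = 3
j = 3 * 3^(-1) mod 5 = 1

j = 1 (mod 5)


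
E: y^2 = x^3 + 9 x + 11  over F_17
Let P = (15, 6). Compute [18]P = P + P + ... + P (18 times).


k = 18 = 10010_2 (binary, LSB first: 01001)
Double-and-add from P = (15, 6):
  bit 0 = 0: acc unchanged = O
  bit 1 = 1: acc = O + (6, 14) = (6, 14)
  bit 2 = 0: acc unchanged = (6, 14)
  bit 3 = 0: acc unchanged = (6, 14)
  bit 4 = 1: acc = (6, 14) + (4, 14) = (7, 3)

18P = (7, 3)


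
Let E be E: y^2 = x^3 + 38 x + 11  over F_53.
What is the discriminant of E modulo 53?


4 a^3 + 27 b^2 = 4*38^3 + 27*11^2 = 219488 + 3267 = 222755
Delta = -16 * (222755) = -3564080
Delta mod 53 = 11

Delta = 11 (mod 53)


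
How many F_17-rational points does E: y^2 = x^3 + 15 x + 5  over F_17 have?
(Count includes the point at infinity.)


For each x in F_17, count y with y^2 = x^3 + 15 x + 5 mod 17:
  x = 1: RHS = 4, y in [2, 15]  -> 2 point(s)
  x = 2: RHS = 9, y in [3, 14]  -> 2 point(s)
  x = 3: RHS = 9, y in [3, 14]  -> 2 point(s)
  x = 5: RHS = 1, y in [1, 16]  -> 2 point(s)
  x = 8: RHS = 8, y in [5, 12]  -> 2 point(s)
  x = 9: RHS = 2, y in [6, 11]  -> 2 point(s)
  x = 10: RHS = 16, y in [4, 13]  -> 2 point(s)
  x = 12: RHS = 9, y in [3, 14]  -> 2 point(s)
  x = 13: RHS = 0, y in [0]  -> 1 point(s)
  x = 14: RHS = 1, y in [1, 16]  -> 2 point(s)
  x = 15: RHS = 1, y in [1, 16]  -> 2 point(s)
Affine points: 21. Add the point at infinity: total = 22.

#E(F_17) = 22


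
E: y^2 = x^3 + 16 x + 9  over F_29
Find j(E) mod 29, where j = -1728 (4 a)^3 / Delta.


Delta = -16(4 a^3 + 27 b^2) mod 29 = 27
-1728 * (4 a)^3 = -1728 * (4*16)^3 mod 29 = 11
j = 11 * 27^(-1) mod 29 = 9

j = 9 (mod 29)


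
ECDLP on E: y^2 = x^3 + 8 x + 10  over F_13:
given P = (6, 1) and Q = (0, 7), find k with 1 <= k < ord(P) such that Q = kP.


Enumerate multiples of P until we hit Q = (0, 7):
  1P = (6, 1)
  2P = (11, 8)
  3P = (12, 1)
  4P = (8, 12)
  5P = (0, 6)
  6P = (3, 3)
  7P = (3, 10)
  8P = (0, 7)
Match found at i = 8.

k = 8


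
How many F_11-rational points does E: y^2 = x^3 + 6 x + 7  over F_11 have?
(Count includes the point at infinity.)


For each x in F_11, count y with y^2 = x^3 + 6 x + 7 mod 11:
  x = 1: RHS = 3, y in [5, 6]  -> 2 point(s)
  x = 2: RHS = 5, y in [4, 7]  -> 2 point(s)
  x = 9: RHS = 9, y in [3, 8]  -> 2 point(s)
  x = 10: RHS = 0, y in [0]  -> 1 point(s)
Affine points: 7. Add the point at infinity: total = 8.

#E(F_11) = 8


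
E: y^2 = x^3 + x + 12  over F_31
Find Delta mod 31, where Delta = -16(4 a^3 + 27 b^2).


4 a^3 + 27 b^2 = 4*1^3 + 27*12^2 = 4 + 3888 = 3892
Delta = -16 * (3892) = -62272
Delta mod 31 = 7

Delta = 7 (mod 31)


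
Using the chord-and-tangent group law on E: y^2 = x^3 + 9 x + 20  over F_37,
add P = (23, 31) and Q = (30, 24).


P != Q, so use the chord formula.
s = (y2 - y1) / (x2 - x1) = (30) / (7) mod 37 = 36
x3 = s^2 - x1 - x2 mod 37 = 36^2 - 23 - 30 = 22
y3 = s (x1 - x3) - y1 mod 37 = 36 * (23 - 22) - 31 = 5

P + Q = (22, 5)


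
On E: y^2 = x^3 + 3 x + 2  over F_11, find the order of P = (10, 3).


Compute successive multiples of P until we hit O:
  1P = (10, 3)
  2P = (3, 4)
  3P = (7, 6)
  4P = (6, 4)
  5P = (4, 1)
  6P = (2, 7)
  7P = (2, 4)
  8P = (4, 10)
  ... (continuing to 13P)
  13P = O

ord(P) = 13


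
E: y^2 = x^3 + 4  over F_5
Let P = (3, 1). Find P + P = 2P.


Doubling: s = (3 x1^2 + a) / (2 y1)
s = (3*3^2 + 0) / (2*1) mod 5 = 1
x3 = s^2 - 2 x1 mod 5 = 1^2 - 2*3 = 0
y3 = s (x1 - x3) - y1 mod 5 = 1 * (3 - 0) - 1 = 2

2P = (0, 2)


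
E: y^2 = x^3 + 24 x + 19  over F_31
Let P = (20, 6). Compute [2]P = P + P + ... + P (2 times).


k = 2 = 10_2 (binary, LSB first: 01)
Double-and-add from P = (20, 6):
  bit 0 = 0: acc unchanged = O
  bit 1 = 1: acc = O + (10, 22) = (10, 22)

2P = (10, 22)


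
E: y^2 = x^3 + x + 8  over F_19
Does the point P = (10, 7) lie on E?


Check whether y^2 = x^3 + 1 x + 8 (mod 19) for (x, y) = (10, 7).
LHS: y^2 = 7^2 mod 19 = 11
RHS: x^3 + 1 x + 8 = 10^3 + 1*10 + 8 mod 19 = 11
LHS = RHS

Yes, on the curve


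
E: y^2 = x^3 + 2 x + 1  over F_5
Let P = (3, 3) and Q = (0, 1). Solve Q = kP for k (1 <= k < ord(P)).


Enumerate multiples of P until we hit Q = (0, 1):
  1P = (3, 3)
  2P = (0, 4)
  3P = (1, 3)
  4P = (1, 2)
  5P = (0, 1)
Match found at i = 5.

k = 5


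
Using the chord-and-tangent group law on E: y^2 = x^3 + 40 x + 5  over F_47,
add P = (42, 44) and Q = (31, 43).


P != Q, so use the chord formula.
s = (y2 - y1) / (x2 - x1) = (46) / (36) mod 47 = 30
x3 = s^2 - x1 - x2 mod 47 = 30^2 - 42 - 31 = 28
y3 = s (x1 - x3) - y1 mod 47 = 30 * (42 - 28) - 44 = 0

P + Q = (28, 0)


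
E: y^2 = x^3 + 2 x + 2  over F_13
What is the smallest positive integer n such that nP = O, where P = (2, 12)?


Compute successive multiples of P until we hit O:
  1P = (2, 12)
  2P = (6, 3)
  3P = (6, 10)
  4P = (2, 1)
  5P = O

ord(P) = 5


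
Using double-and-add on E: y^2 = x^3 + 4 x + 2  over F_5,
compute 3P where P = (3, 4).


k = 3 = 11_2 (binary, LSB first: 11)
Double-and-add from P = (3, 4):
  bit 0 = 1: acc = O + (3, 4) = (3, 4)
  bit 1 = 1: acc = (3, 4) + (3, 1) = O

3P = O


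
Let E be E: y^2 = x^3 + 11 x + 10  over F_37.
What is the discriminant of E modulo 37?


4 a^3 + 27 b^2 = 4*11^3 + 27*10^2 = 5324 + 2700 = 8024
Delta = -16 * (8024) = -128384
Delta mod 37 = 6

Delta = 6 (mod 37)


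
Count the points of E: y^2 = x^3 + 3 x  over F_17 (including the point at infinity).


For each x in F_17, count y with y^2 = x^3 + 3 x + 0 mod 17:
  x = 0: RHS = 0, y in [0]  -> 1 point(s)
  x = 1: RHS = 4, y in [2, 15]  -> 2 point(s)
  x = 3: RHS = 2, y in [6, 11]  -> 2 point(s)
  x = 4: RHS = 8, y in [5, 12]  -> 2 point(s)
  x = 5: RHS = 4, y in [2, 15]  -> 2 point(s)
  x = 6: RHS = 13, y in [8, 9]  -> 2 point(s)
  x = 8: RHS = 9, y in [3, 14]  -> 2 point(s)
  x = 9: RHS = 8, y in [5, 12]  -> 2 point(s)
  x = 11: RHS = 4, y in [2, 15]  -> 2 point(s)
  x = 12: RHS = 13, y in [8, 9]  -> 2 point(s)
  x = 13: RHS = 9, y in [3, 14]  -> 2 point(s)
  x = 14: RHS = 15, y in [7, 10]  -> 2 point(s)
  x = 16: RHS = 13, y in [8, 9]  -> 2 point(s)
Affine points: 25. Add the point at infinity: total = 26.

#E(F_17) = 26


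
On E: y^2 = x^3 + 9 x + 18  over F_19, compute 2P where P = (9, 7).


Doubling: s = (3 x1^2 + a) / (2 y1)
s = (3*9^2 + 9) / (2*7) mod 19 = 18
x3 = s^2 - 2 x1 mod 19 = 18^2 - 2*9 = 2
y3 = s (x1 - x3) - y1 mod 19 = 18 * (9 - 2) - 7 = 5

2P = (2, 5)


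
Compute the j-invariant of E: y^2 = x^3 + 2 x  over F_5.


Delta = -16(4 a^3 + 27 b^2) mod 5 = 3
-1728 * (4 a)^3 = -1728 * (4*2)^3 mod 5 = 4
j = 4 * 3^(-1) mod 5 = 3

j = 3 (mod 5)


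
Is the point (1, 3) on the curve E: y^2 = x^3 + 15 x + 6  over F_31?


Check whether y^2 = x^3 + 15 x + 6 (mod 31) for (x, y) = (1, 3).
LHS: y^2 = 3^2 mod 31 = 9
RHS: x^3 + 15 x + 6 = 1^3 + 15*1 + 6 mod 31 = 22
LHS != RHS

No, not on the curve


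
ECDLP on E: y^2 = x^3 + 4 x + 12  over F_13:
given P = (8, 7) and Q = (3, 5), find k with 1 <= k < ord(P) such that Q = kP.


Enumerate multiples of P until we hit Q = (3, 5):
  1P = (8, 7)
  2P = (11, 3)
  3P = (3, 8)
  4P = (1, 2)
  5P = (0, 8)
  6P = (4, 12)
  7P = (5, 12)
  8P = (10, 5)
  9P = (9, 7)
  10P = (9, 6)
  11P = (10, 8)
  12P = (5, 1)
  13P = (4, 1)
  14P = (0, 5)
  15P = (1, 11)
  16P = (3, 5)
Match found at i = 16.

k = 16


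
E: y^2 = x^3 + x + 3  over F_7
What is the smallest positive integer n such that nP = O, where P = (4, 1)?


Compute successive multiples of P until we hit O:
  1P = (4, 1)
  2P = (6, 6)
  3P = (5, 0)
  4P = (6, 1)
  5P = (4, 6)
  6P = O

ord(P) = 6


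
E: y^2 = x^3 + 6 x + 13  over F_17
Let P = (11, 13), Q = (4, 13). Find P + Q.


P != Q, so use the chord formula.
s = (y2 - y1) / (x2 - x1) = (0) / (10) mod 17 = 0
x3 = s^2 - x1 - x2 mod 17 = 0^2 - 11 - 4 = 2
y3 = s (x1 - x3) - y1 mod 17 = 0 * (11 - 2) - 13 = 4

P + Q = (2, 4)


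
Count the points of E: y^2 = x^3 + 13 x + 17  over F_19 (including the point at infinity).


For each x in F_19, count y with y^2 = x^3 + 13 x + 17 mod 19:
  x = 0: RHS = 17, y in [6, 13]  -> 2 point(s)
  x = 3: RHS = 7, y in [8, 11]  -> 2 point(s)
  x = 4: RHS = 0, y in [0]  -> 1 point(s)
  x = 5: RHS = 17, y in [6, 13]  -> 2 point(s)
  x = 6: RHS = 7, y in [8, 11]  -> 2 point(s)
  x = 8: RHS = 6, y in [5, 14]  -> 2 point(s)
  x = 10: RHS = 7, y in [8, 11]  -> 2 point(s)
  x = 11: RHS = 9, y in [3, 16]  -> 2 point(s)
  x = 12: RHS = 1, y in [1, 18]  -> 2 point(s)
  x = 14: RHS = 17, y in [6, 13]  -> 2 point(s)
Affine points: 19. Add the point at infinity: total = 20.

#E(F_19) = 20


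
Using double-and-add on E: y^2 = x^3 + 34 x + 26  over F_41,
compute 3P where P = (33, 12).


k = 3 = 11_2 (binary, LSB first: 11)
Double-and-add from P = (33, 12):
  bit 0 = 1: acc = O + (33, 12) = (33, 12)
  bit 1 = 1: acc = (33, 12) + (11, 38) = (15, 4)

3P = (15, 4)


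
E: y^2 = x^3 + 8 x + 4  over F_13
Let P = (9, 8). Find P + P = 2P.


Doubling: s = (3 x1^2 + a) / (2 y1)
s = (3*9^2 + 8) / (2*8) mod 13 = 10
x3 = s^2 - 2 x1 mod 13 = 10^2 - 2*9 = 4
y3 = s (x1 - x3) - y1 mod 13 = 10 * (9 - 4) - 8 = 3

2P = (4, 3)


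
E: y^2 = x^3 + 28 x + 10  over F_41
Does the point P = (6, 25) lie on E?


Check whether y^2 = x^3 + 28 x + 10 (mod 41) for (x, y) = (6, 25).
LHS: y^2 = 25^2 mod 41 = 10
RHS: x^3 + 28 x + 10 = 6^3 + 28*6 + 10 mod 41 = 25
LHS != RHS

No, not on the curve


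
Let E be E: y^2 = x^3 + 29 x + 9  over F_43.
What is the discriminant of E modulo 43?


4 a^3 + 27 b^2 = 4*29^3 + 27*9^2 = 97556 + 2187 = 99743
Delta = -16 * (99743) = -1595888
Delta mod 43 = 14

Delta = 14 (mod 43)


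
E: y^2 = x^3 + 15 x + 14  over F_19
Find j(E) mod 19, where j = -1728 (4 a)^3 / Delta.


Delta = -16(4 a^3 + 27 b^2) mod 19 = 3
-1728 * (4 a)^3 = -1728 * (4*15)^3 mod 19 = 8
j = 8 * 3^(-1) mod 19 = 9

j = 9 (mod 19)


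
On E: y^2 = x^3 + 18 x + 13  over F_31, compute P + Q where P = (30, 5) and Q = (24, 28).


P != Q, so use the chord formula.
s = (y2 - y1) / (x2 - x1) = (23) / (25) mod 31 = 22
x3 = s^2 - x1 - x2 mod 31 = 22^2 - 30 - 24 = 27
y3 = s (x1 - x3) - y1 mod 31 = 22 * (30 - 27) - 5 = 30

P + Q = (27, 30)


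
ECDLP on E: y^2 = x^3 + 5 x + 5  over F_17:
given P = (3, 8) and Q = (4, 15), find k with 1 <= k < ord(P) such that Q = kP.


Enumerate multiples of P until we hit Q = (4, 15):
  1P = (3, 8)
  2P = (15, 2)
  3P = (12, 5)
  4P = (4, 15)
Match found at i = 4.

k = 4


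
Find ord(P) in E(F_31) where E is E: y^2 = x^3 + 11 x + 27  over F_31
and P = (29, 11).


Compute successive multiples of P until we hit O:
  1P = (29, 11)
  2P = (9, 24)
  3P = (9, 7)
  4P = (29, 20)
  5P = O

ord(P) = 5


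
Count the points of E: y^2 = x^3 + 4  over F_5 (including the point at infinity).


For each x in F_5, count y with y^2 = x^3 + 0 x + 4 mod 5:
  x = 0: RHS = 4, y in [2, 3]  -> 2 point(s)
  x = 1: RHS = 0, y in [0]  -> 1 point(s)
  x = 3: RHS = 1, y in [1, 4]  -> 2 point(s)
Affine points: 5. Add the point at infinity: total = 6.

#E(F_5) = 6


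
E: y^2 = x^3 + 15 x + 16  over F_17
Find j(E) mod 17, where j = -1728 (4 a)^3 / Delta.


Delta = -16(4 a^3 + 27 b^2) mod 17 = 12
-1728 * (4 a)^3 = -1728 * (4*15)^3 mod 17 = 5
j = 5 * 12^(-1) mod 17 = 16

j = 16 (mod 17)


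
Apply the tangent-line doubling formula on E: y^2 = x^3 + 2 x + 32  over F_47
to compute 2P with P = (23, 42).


Doubling: s = (3 x1^2 + a) / (2 y1)
s = (3*23^2 + 2) / (2*42) mod 47 = 15
x3 = s^2 - 2 x1 mod 47 = 15^2 - 2*23 = 38
y3 = s (x1 - x3) - y1 mod 47 = 15 * (23 - 38) - 42 = 15

2P = (38, 15)


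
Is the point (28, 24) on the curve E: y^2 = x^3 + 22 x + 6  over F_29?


Check whether y^2 = x^3 + 22 x + 6 (mod 29) for (x, y) = (28, 24).
LHS: y^2 = 24^2 mod 29 = 25
RHS: x^3 + 22 x + 6 = 28^3 + 22*28 + 6 mod 29 = 12
LHS != RHS

No, not on the curve


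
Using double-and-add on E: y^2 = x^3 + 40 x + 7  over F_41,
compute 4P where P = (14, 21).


k = 4 = 100_2 (binary, LSB first: 001)
Double-and-add from P = (14, 21):
  bit 0 = 0: acc unchanged = O
  bit 1 = 0: acc unchanged = O
  bit 2 = 1: acc = O + (14, 20) = (14, 20)

4P = (14, 20)


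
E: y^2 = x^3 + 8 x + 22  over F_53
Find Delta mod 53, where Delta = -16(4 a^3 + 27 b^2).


4 a^3 + 27 b^2 = 4*8^3 + 27*22^2 = 2048 + 13068 = 15116
Delta = -16 * (15116) = -241856
Delta mod 53 = 36

Delta = 36 (mod 53)


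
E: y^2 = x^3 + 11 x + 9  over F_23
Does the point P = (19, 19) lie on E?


Check whether y^2 = x^3 + 11 x + 9 (mod 23) for (x, y) = (19, 19).
LHS: y^2 = 19^2 mod 23 = 16
RHS: x^3 + 11 x + 9 = 19^3 + 11*19 + 9 mod 23 = 16
LHS = RHS

Yes, on the curve


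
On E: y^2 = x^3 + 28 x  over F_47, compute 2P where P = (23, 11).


Doubling: s = (3 x1^2 + a) / (2 y1)
s = (3*23^2 + 28) / (2*11) mod 47 = 20
x3 = s^2 - 2 x1 mod 47 = 20^2 - 2*23 = 25
y3 = s (x1 - x3) - y1 mod 47 = 20 * (23 - 25) - 11 = 43

2P = (25, 43)


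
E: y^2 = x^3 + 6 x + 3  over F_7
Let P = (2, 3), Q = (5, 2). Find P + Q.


P != Q, so use the chord formula.
s = (y2 - y1) / (x2 - x1) = (6) / (3) mod 7 = 2
x3 = s^2 - x1 - x2 mod 7 = 2^2 - 2 - 5 = 4
y3 = s (x1 - x3) - y1 mod 7 = 2 * (2 - 4) - 3 = 0

P + Q = (4, 0)


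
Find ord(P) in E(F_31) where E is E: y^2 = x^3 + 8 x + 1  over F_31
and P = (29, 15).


Compute successive multiples of P until we hit O:
  1P = (29, 15)
  2P = (1, 14)
  3P = (8, 9)
  4P = (8, 22)
  5P = (1, 17)
  6P = (29, 16)
  7P = O

ord(P) = 7


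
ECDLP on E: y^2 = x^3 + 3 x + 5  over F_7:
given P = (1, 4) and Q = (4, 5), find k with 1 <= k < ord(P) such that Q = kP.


Enumerate multiples of P until we hit Q = (4, 5):
  1P = (1, 4)
  2P = (6, 1)
  3P = (4, 2)
  4P = (4, 5)
Match found at i = 4.

k = 4


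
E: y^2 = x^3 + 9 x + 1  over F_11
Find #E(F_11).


For each x in F_11, count y with y^2 = x^3 + 9 x + 1 mod 11:
  x = 0: RHS = 1, y in [1, 10]  -> 2 point(s)
  x = 1: RHS = 0, y in [0]  -> 1 point(s)
  x = 2: RHS = 5, y in [4, 7]  -> 2 point(s)
  x = 3: RHS = 0, y in [0]  -> 1 point(s)
  x = 7: RHS = 0, y in [0]  -> 1 point(s)
Affine points: 7. Add the point at infinity: total = 8.

#E(F_11) = 8


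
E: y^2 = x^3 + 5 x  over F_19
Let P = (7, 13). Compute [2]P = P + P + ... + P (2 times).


k = 2 = 10_2 (binary, LSB first: 01)
Double-and-add from P = (7, 13):
  bit 0 = 0: acc unchanged = O
  bit 1 = 1: acc = O + (5, 6) = (5, 6)

2P = (5, 6)


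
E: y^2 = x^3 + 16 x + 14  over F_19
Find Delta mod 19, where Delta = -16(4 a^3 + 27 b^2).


4 a^3 + 27 b^2 = 4*16^3 + 27*14^2 = 16384 + 5292 = 21676
Delta = -16 * (21676) = -346816
Delta mod 19 = 10

Delta = 10 (mod 19)


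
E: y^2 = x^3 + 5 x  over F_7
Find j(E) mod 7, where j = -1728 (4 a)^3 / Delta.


Delta = -16(4 a^3 + 27 b^2) mod 7 = 1
-1728 * (4 a)^3 = -1728 * (4*5)^3 mod 7 = 6
j = 6 * 1^(-1) mod 7 = 6

j = 6 (mod 7)


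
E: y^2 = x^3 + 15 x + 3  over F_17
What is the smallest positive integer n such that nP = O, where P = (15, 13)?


Compute successive multiples of P until we hit O:
  1P = (15, 13)
  2P = (13, 10)
  3P = (4, 12)
  4P = (7, 14)
  5P = (16, 2)
  6P = (5, 13)
  7P = (14, 4)
  8P = (1, 11)
  ... (continuing to 18P)
  18P = O

ord(P) = 18


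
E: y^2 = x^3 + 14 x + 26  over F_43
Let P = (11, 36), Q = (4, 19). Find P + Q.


P != Q, so use the chord formula.
s = (y2 - y1) / (x2 - x1) = (26) / (36) mod 43 = 27
x3 = s^2 - x1 - x2 mod 43 = 27^2 - 11 - 4 = 26
y3 = s (x1 - x3) - y1 mod 43 = 27 * (11 - 26) - 36 = 32

P + Q = (26, 32)


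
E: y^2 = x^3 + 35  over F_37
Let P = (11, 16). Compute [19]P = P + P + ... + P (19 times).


k = 19 = 10011_2 (binary, LSB first: 11001)
Double-and-add from P = (11, 16):
  bit 0 = 1: acc = O + (11, 16) = (11, 16)
  bit 1 = 1: acc = (11, 16) + (14, 2) = (5, 30)
  bit 2 = 0: acc unchanged = (5, 30)
  bit 3 = 0: acc unchanged = (5, 30)
  bit 4 = 1: acc = (5, 30) + (22, 8) = (36, 21)

19P = (36, 21)


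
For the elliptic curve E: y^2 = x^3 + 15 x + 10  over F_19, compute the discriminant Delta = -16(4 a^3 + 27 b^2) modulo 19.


4 a^3 + 27 b^2 = 4*15^3 + 27*10^2 = 13500 + 2700 = 16200
Delta = -16 * (16200) = -259200
Delta mod 19 = 17

Delta = 17 (mod 19)


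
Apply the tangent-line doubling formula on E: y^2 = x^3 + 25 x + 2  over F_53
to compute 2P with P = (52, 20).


Doubling: s = (3 x1^2 + a) / (2 y1)
s = (3*52^2 + 25) / (2*20) mod 53 = 6
x3 = s^2 - 2 x1 mod 53 = 6^2 - 2*52 = 38
y3 = s (x1 - x3) - y1 mod 53 = 6 * (52 - 38) - 20 = 11

2P = (38, 11)


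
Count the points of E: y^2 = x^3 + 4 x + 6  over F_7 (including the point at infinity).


For each x in F_7, count y with y^2 = x^3 + 4 x + 6 mod 7:
  x = 1: RHS = 4, y in [2, 5]  -> 2 point(s)
  x = 2: RHS = 1, y in [1, 6]  -> 2 point(s)
  x = 4: RHS = 2, y in [3, 4]  -> 2 point(s)
  x = 5: RHS = 4, y in [2, 5]  -> 2 point(s)
  x = 6: RHS = 1, y in [1, 6]  -> 2 point(s)
Affine points: 10. Add the point at infinity: total = 11.

#E(F_7) = 11


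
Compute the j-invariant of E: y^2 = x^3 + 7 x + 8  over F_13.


Delta = -16(4 a^3 + 27 b^2) mod 13 = 8
-1728 * (4 a)^3 = -1728 * (4*7)^3 mod 13 = 8
j = 8 * 8^(-1) mod 13 = 1

j = 1 (mod 13)


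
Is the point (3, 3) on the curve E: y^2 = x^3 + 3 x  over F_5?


Check whether y^2 = x^3 + 3 x + 0 (mod 5) for (x, y) = (3, 3).
LHS: y^2 = 3^2 mod 5 = 4
RHS: x^3 + 3 x + 0 = 3^3 + 3*3 + 0 mod 5 = 1
LHS != RHS

No, not on the curve


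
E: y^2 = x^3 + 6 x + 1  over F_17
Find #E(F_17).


For each x in F_17, count y with y^2 = x^3 + 6 x + 1 mod 17:
  x = 0: RHS = 1, y in [1, 16]  -> 2 point(s)
  x = 1: RHS = 8, y in [5, 12]  -> 2 point(s)
  x = 2: RHS = 4, y in [2, 15]  -> 2 point(s)
  x = 4: RHS = 4, y in [2, 15]  -> 2 point(s)
  x = 6: RHS = 15, y in [7, 10]  -> 2 point(s)
  x = 8: RHS = 0, y in [0]  -> 1 point(s)
  x = 9: RHS = 2, y in [6, 11]  -> 2 point(s)
  x = 11: RHS = 4, y in [2, 15]  -> 2 point(s)
  x = 12: RHS = 16, y in [4, 13]  -> 2 point(s)
  x = 13: RHS = 15, y in [7, 10]  -> 2 point(s)
  x = 15: RHS = 15, y in [7, 10]  -> 2 point(s)
Affine points: 21. Add the point at infinity: total = 22.

#E(F_17) = 22


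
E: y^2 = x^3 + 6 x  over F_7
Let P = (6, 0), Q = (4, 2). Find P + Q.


P != Q, so use the chord formula.
s = (y2 - y1) / (x2 - x1) = (2) / (5) mod 7 = 6
x3 = s^2 - x1 - x2 mod 7 = 6^2 - 6 - 4 = 5
y3 = s (x1 - x3) - y1 mod 7 = 6 * (6 - 5) - 0 = 6

P + Q = (5, 6)


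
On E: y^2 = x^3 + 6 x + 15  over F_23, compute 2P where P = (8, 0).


k = 2 = 10_2 (binary, LSB first: 01)
Double-and-add from P = (8, 0):
  bit 0 = 0: acc unchanged = O
  bit 1 = 1: acc = O + O = O

2P = O


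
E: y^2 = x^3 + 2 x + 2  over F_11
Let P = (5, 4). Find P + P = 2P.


Doubling: s = (3 x1^2 + a) / (2 y1)
s = (3*5^2 + 2) / (2*4) mod 11 = 0
x3 = s^2 - 2 x1 mod 11 = 0^2 - 2*5 = 1
y3 = s (x1 - x3) - y1 mod 11 = 0 * (5 - 1) - 4 = 7

2P = (1, 7)


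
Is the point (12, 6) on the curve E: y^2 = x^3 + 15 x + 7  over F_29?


Check whether y^2 = x^3 + 15 x + 7 (mod 29) for (x, y) = (12, 6).
LHS: y^2 = 6^2 mod 29 = 7
RHS: x^3 + 15 x + 7 = 12^3 + 15*12 + 7 mod 29 = 1
LHS != RHS

No, not on the curve


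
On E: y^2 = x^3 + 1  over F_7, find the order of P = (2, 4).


Compute successive multiples of P until we hit O:
  1P = (2, 4)
  2P = (0, 6)
  3P = (6, 0)
  4P = (0, 1)
  5P = (2, 3)
  6P = O

ord(P) = 6


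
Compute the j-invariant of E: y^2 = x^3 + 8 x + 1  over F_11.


Delta = -16(4 a^3 + 27 b^2) mod 11 = 9
-1728 * (4 a)^3 = -1728 * (4*8)^3 mod 11 = 1
j = 1 * 9^(-1) mod 11 = 5

j = 5 (mod 11)


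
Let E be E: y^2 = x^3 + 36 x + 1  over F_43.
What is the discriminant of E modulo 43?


4 a^3 + 27 b^2 = 4*36^3 + 27*1^2 = 186624 + 27 = 186651
Delta = -16 * (186651) = -2986416
Delta mod 43 = 20

Delta = 20 (mod 43)


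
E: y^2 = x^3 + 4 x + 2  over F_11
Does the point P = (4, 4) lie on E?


Check whether y^2 = x^3 + 4 x + 2 (mod 11) for (x, y) = (4, 4).
LHS: y^2 = 4^2 mod 11 = 5
RHS: x^3 + 4 x + 2 = 4^3 + 4*4 + 2 mod 11 = 5
LHS = RHS

Yes, on the curve


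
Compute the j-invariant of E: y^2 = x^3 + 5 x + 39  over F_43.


Delta = -16(4 a^3 + 27 b^2) mod 43 = 9
-1728 * (4 a)^3 = -1728 * (4*5)^3 mod 43 = 27
j = 27 * 9^(-1) mod 43 = 3

j = 3 (mod 43)


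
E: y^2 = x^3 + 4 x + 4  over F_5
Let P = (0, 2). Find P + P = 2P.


Doubling: s = (3 x1^2 + a) / (2 y1)
s = (3*0^2 + 4) / (2*2) mod 5 = 1
x3 = s^2 - 2 x1 mod 5 = 1^2 - 2*0 = 1
y3 = s (x1 - x3) - y1 mod 5 = 1 * (0 - 1) - 2 = 2

2P = (1, 2)


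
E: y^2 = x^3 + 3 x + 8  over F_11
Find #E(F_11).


For each x in F_11, count y with y^2 = x^3 + 3 x + 8 mod 11:
  x = 1: RHS = 1, y in [1, 10]  -> 2 point(s)
  x = 2: RHS = 0, y in [0]  -> 1 point(s)
  x = 3: RHS = 0, y in [0]  -> 1 point(s)
  x = 5: RHS = 5, y in [4, 7]  -> 2 point(s)
  x = 6: RHS = 0, y in [0]  -> 1 point(s)
  x = 7: RHS = 9, y in [3, 8]  -> 2 point(s)
  x = 8: RHS = 5, y in [4, 7]  -> 2 point(s)
  x = 9: RHS = 5, y in [4, 7]  -> 2 point(s)
  x = 10: RHS = 4, y in [2, 9]  -> 2 point(s)
Affine points: 15. Add the point at infinity: total = 16.

#E(F_11) = 16


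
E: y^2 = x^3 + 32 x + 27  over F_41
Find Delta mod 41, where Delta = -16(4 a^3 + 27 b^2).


4 a^3 + 27 b^2 = 4*32^3 + 27*27^2 = 131072 + 19683 = 150755
Delta = -16 * (150755) = -2412080
Delta mod 41 = 32

Delta = 32 (mod 41)


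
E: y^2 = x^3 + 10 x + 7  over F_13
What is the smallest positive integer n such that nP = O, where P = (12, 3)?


Compute successive multiples of P until we hit O:
  1P = (12, 3)
  2P = (2, 10)
  3P = (3, 5)
  4P = (8, 12)
  5P = (7, 2)
  6P = (6, 6)
  7P = (5, 0)
  8P = (6, 7)
  ... (continuing to 14P)
  14P = O

ord(P) = 14


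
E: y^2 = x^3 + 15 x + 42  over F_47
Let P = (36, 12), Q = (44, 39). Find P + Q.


P != Q, so use the chord formula.
s = (y2 - y1) / (x2 - x1) = (27) / (8) mod 47 = 21
x3 = s^2 - x1 - x2 mod 47 = 21^2 - 36 - 44 = 32
y3 = s (x1 - x3) - y1 mod 47 = 21 * (36 - 32) - 12 = 25

P + Q = (32, 25)


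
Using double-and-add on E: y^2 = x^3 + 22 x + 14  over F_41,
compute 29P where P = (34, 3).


k = 29 = 11101_2 (binary, LSB first: 10111)
Double-and-add from P = (34, 3):
  bit 0 = 1: acc = O + (34, 3) = (34, 3)
  bit 1 = 0: acc unchanged = (34, 3)
  bit 2 = 1: acc = (34, 3) + (24, 4) = (40, 14)
  bit 3 = 1: acc = (40, 14) + (36, 36) = (26, 32)
  bit 4 = 1: acc = (26, 32) + (2, 36) = (21, 15)

29P = (21, 15)


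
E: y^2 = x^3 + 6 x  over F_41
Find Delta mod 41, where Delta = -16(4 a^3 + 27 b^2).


4 a^3 + 27 b^2 = 4*6^3 + 27*0^2 = 864 + 0 = 864
Delta = -16 * (864) = -13824
Delta mod 41 = 34

Delta = 34 (mod 41)


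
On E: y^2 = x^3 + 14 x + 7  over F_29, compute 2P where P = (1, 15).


Doubling: s = (3 x1^2 + a) / (2 y1)
s = (3*1^2 + 14) / (2*15) mod 29 = 17
x3 = s^2 - 2 x1 mod 29 = 17^2 - 2*1 = 26
y3 = s (x1 - x3) - y1 mod 29 = 17 * (1 - 26) - 15 = 24

2P = (26, 24)


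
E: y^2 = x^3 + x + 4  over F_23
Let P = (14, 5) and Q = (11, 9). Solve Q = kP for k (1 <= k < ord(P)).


Enumerate multiples of P until we hit Q = (11, 9):
  1P = (14, 5)
  2P = (8, 8)
  3P = (7, 3)
  4P = (11, 9)
Match found at i = 4.

k = 4


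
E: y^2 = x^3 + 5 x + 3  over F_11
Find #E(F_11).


For each x in F_11, count y with y^2 = x^3 + 5 x + 3 mod 11:
  x = 0: RHS = 3, y in [5, 6]  -> 2 point(s)
  x = 1: RHS = 9, y in [3, 8]  -> 2 point(s)
  x = 3: RHS = 1, y in [1, 10]  -> 2 point(s)
  x = 8: RHS = 5, y in [4, 7]  -> 2 point(s)
Affine points: 8. Add the point at infinity: total = 9.

#E(F_11) = 9


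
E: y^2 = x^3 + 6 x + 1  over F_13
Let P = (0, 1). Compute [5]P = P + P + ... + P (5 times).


k = 5 = 101_2 (binary, LSB first: 101)
Double-and-add from P = (0, 1):
  bit 0 = 1: acc = O + (0, 1) = (0, 1)
  bit 1 = 0: acc unchanged = (0, 1)
  bit 2 = 1: acc = (0, 1) + (5, 0) = (7, 3)

5P = (7, 3)


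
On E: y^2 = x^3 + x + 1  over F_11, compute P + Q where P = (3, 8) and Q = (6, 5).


P != Q, so use the chord formula.
s = (y2 - y1) / (x2 - x1) = (8) / (3) mod 11 = 10
x3 = s^2 - x1 - x2 mod 11 = 10^2 - 3 - 6 = 3
y3 = s (x1 - x3) - y1 mod 11 = 10 * (3 - 3) - 8 = 3

P + Q = (3, 3)


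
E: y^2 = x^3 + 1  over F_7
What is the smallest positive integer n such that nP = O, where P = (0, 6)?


Compute successive multiples of P until we hit O:
  1P = (0, 6)
  2P = (0, 1)
  3P = O

ord(P) = 3


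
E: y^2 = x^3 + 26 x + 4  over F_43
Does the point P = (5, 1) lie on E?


Check whether y^2 = x^3 + 26 x + 4 (mod 43) for (x, y) = (5, 1).
LHS: y^2 = 1^2 mod 43 = 1
RHS: x^3 + 26 x + 4 = 5^3 + 26*5 + 4 mod 43 = 1
LHS = RHS

Yes, on the curve


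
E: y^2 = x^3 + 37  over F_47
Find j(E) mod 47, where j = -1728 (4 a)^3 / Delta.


Delta = -16(4 a^3 + 27 b^2) mod 47 = 40
-1728 * (4 a)^3 = -1728 * (4*0)^3 mod 47 = 0
j = 0 * 40^(-1) mod 47 = 0

j = 0 (mod 47)


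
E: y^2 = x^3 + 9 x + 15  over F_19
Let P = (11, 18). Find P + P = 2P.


Doubling: s = (3 x1^2 + a) / (2 y1)
s = (3*11^2 + 9) / (2*18) mod 19 = 4
x3 = s^2 - 2 x1 mod 19 = 4^2 - 2*11 = 13
y3 = s (x1 - x3) - y1 mod 19 = 4 * (11 - 13) - 18 = 12

2P = (13, 12)


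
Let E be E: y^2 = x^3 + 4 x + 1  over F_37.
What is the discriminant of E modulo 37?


4 a^3 + 27 b^2 = 4*4^3 + 27*1^2 = 256 + 27 = 283
Delta = -16 * (283) = -4528
Delta mod 37 = 23

Delta = 23 (mod 37)


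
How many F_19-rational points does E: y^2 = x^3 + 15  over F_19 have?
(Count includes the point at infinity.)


For each x in F_19, count y with y^2 = x^3 + 0 x + 15 mod 19:
  x = 1: RHS = 16, y in [4, 15]  -> 2 point(s)
  x = 2: RHS = 4, y in [2, 17]  -> 2 point(s)
  x = 3: RHS = 4, y in [2, 17]  -> 2 point(s)
  x = 5: RHS = 7, y in [8, 11]  -> 2 point(s)
  x = 7: RHS = 16, y in [4, 15]  -> 2 point(s)
  x = 11: RHS = 16, y in [4, 15]  -> 2 point(s)
  x = 14: RHS = 4, y in [2, 17]  -> 2 point(s)
  x = 16: RHS = 7, y in [8, 11]  -> 2 point(s)
  x = 17: RHS = 7, y in [8, 11]  -> 2 point(s)
Affine points: 18. Add the point at infinity: total = 19.

#E(F_19) = 19


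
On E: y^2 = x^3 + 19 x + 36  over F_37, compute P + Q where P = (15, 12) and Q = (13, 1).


P != Q, so use the chord formula.
s = (y2 - y1) / (x2 - x1) = (26) / (35) mod 37 = 24
x3 = s^2 - x1 - x2 mod 37 = 24^2 - 15 - 13 = 30
y3 = s (x1 - x3) - y1 mod 37 = 24 * (15 - 30) - 12 = 35

P + Q = (30, 35)


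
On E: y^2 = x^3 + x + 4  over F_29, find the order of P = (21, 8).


Compute successive multiples of P until we hit O:
  1P = (21, 8)
  2P = (25, 9)
  3P = (3, 11)
  4P = (1, 8)
  5P = (7, 21)
  6P = (10, 17)
  7P = (20, 7)
  8P = (18, 24)
  ... (continuing to 33P)
  33P = O

ord(P) = 33


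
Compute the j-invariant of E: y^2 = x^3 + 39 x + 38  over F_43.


Delta = -16(4 a^3 + 27 b^2) mod 43 = 4
-1728 * (4 a)^3 = -1728 * (4*39)^3 mod 43 = 2
j = 2 * 4^(-1) mod 43 = 22

j = 22 (mod 43)


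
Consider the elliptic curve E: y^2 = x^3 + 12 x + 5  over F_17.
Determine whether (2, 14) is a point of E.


Check whether y^2 = x^3 + 12 x + 5 (mod 17) for (x, y) = (2, 14).
LHS: y^2 = 14^2 mod 17 = 9
RHS: x^3 + 12 x + 5 = 2^3 + 12*2 + 5 mod 17 = 3
LHS != RHS

No, not on the curve


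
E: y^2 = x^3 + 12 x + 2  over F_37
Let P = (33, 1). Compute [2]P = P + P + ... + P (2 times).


k = 2 = 10_2 (binary, LSB first: 01)
Double-and-add from P = (33, 1):
  bit 0 = 0: acc unchanged = O
  bit 1 = 1: acc = O + (20, 19) = (20, 19)

2P = (20, 19)


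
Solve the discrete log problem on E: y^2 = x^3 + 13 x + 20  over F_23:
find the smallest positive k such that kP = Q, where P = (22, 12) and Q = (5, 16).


Enumerate multiples of P until we hit Q = (5, 16):
  1P = (22, 12)
  2P = (5, 7)
  3P = (5, 16)
Match found at i = 3.

k = 3


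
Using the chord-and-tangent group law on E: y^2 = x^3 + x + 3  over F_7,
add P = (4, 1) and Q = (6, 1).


P != Q, so use the chord formula.
s = (y2 - y1) / (x2 - x1) = (0) / (2) mod 7 = 0
x3 = s^2 - x1 - x2 mod 7 = 0^2 - 4 - 6 = 4
y3 = s (x1 - x3) - y1 mod 7 = 0 * (4 - 4) - 1 = 6

P + Q = (4, 6)


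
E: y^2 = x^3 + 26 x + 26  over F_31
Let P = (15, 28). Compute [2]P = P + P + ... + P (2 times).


k = 2 = 10_2 (binary, LSB first: 01)
Double-and-add from P = (15, 28):
  bit 0 = 0: acc unchanged = O
  bit 1 = 1: acc = O + (5, 23) = (5, 23)

2P = (5, 23)


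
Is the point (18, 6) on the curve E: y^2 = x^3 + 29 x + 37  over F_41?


Check whether y^2 = x^3 + 29 x + 37 (mod 41) for (x, y) = (18, 6).
LHS: y^2 = 6^2 mod 41 = 36
RHS: x^3 + 29 x + 37 = 18^3 + 29*18 + 37 mod 41 = 36
LHS = RHS

Yes, on the curve


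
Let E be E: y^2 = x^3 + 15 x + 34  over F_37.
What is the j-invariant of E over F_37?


Delta = -16(4 a^3 + 27 b^2) mod 37 = 3
-1728 * (4 a)^3 = -1728 * (4*15)^3 mod 37 = 8
j = 8 * 3^(-1) mod 37 = 15

j = 15 (mod 37)
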